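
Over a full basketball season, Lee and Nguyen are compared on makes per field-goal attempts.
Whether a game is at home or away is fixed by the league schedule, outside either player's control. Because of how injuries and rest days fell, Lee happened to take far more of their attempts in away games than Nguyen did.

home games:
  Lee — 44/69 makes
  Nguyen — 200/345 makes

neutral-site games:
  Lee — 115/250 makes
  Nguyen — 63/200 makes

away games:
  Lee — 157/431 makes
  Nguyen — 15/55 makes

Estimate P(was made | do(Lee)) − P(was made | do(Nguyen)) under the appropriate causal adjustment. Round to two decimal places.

The game venue-specific comparison favours Lee throughout, but the pooled figures favour Nguyen. The question is whether to condition on game venue.
The imbalance in game venue arose from how field-goal attempts were allocated, not from anything the player did; and game venue independently affects the outcome. The pooled gap is confounded — condition on game venue.
Adjusting over the population distribution of game venue: 0.307·(0.638−0.580) + 0.333·(0.460−0.315) + 0.360·(0.364−0.273) = +0.099.

+0.10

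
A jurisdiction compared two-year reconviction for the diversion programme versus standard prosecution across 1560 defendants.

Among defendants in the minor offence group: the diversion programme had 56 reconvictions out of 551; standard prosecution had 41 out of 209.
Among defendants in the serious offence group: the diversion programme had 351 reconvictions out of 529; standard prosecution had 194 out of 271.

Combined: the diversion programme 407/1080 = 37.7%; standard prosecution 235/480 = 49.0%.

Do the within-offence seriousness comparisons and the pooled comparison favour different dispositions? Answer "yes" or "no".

Within each offence seriousness level (minor offence 10.2% vs 19.6%; serious offence 66.4% vs 71.6%), the diversion programme has the lower rate every time. Pooled: 37.7% vs 49.0% — the diversion programme has the lower rate overall. They agree.

no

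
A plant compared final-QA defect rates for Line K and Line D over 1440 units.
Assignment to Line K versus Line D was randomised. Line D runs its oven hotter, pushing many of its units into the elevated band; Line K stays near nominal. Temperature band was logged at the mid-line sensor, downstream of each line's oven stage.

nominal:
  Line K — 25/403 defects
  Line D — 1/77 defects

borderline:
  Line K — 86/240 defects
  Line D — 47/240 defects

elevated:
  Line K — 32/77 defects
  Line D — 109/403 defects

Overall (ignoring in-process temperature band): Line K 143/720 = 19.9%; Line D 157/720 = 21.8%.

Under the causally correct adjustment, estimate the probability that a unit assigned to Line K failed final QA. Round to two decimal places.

0.20

The in-process temperature band-specific comparison favours Line D throughout, but the pooled figures favour Line K. The question is whether to condition on in-process temperature band.
Because the line influences in-process temperature band, in-process temperature band is a post-treatment mediator, not a confounder. Stratifying on it would bias the estimate; the causal effect is the crude pooled difference.
So P(outcome | do(Line K)) is just the pooled rate for Line K: 143/720 = 0.199.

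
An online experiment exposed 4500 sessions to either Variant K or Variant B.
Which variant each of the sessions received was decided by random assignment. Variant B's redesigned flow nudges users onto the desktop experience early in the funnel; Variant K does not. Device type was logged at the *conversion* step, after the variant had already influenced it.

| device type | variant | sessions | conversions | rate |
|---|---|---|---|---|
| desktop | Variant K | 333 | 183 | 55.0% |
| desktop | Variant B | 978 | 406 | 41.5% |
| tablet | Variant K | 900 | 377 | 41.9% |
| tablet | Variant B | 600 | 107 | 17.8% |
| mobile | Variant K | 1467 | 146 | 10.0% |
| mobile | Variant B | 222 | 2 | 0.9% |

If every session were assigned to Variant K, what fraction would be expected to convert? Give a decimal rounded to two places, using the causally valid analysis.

The device type-specific comparison favours Variant K throughout, but the pooled figures favour Variant B. The question is whether to condition on device type.
Device type is recorded after the variant and is itself shifted by it — it sits on the causal path from variant to outcome. Conditioning on a mediator would strip out part of the effect we want; the pooled comparison gives the total causal effect.
So P(outcome | do(Variant K)) is just the pooled rate for Variant K: 706/2700 = 0.261.

0.26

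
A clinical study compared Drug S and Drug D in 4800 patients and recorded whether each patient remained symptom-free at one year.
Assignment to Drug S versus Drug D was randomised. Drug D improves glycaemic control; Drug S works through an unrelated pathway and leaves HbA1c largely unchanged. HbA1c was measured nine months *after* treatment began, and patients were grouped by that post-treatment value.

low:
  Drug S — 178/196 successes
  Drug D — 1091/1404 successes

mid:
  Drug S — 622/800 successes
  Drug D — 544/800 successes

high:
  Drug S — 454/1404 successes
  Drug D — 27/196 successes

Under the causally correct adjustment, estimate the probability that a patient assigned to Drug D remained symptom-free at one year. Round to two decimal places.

Stratifying would compare drugs among patients the drugs themselves sorted into HbA1c groups — a form of selection on an intermediate. The unconditioned pooled rates give the total causal effect.
So P(outcome | do(Drug D)) is just the pooled rate for Drug D: 1662/2400 = 0.693.

0.69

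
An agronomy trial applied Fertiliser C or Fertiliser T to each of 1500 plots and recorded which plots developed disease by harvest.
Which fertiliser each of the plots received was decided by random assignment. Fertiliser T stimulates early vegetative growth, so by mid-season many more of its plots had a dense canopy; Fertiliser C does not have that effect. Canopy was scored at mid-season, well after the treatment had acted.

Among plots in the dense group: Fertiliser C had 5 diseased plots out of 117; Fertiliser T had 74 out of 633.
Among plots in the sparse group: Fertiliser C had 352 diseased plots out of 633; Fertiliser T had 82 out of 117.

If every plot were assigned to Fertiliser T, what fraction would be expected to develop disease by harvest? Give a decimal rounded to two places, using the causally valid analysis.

Stratifying would compare fertilisers among plots the fertilisers themselves sorted into mid-season canopy groups — a form of selection on an intermediate. The unconditioned pooled rates give the total causal effect.
So P(outcome | do(Fertiliser T)) is just the pooled rate for Fertiliser T: 156/750 = 0.208.

0.21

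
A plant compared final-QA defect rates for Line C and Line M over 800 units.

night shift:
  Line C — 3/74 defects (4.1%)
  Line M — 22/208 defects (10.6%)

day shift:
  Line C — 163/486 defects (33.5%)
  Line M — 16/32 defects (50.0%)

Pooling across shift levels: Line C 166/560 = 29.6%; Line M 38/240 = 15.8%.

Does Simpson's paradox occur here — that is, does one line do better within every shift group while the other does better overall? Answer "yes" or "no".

yes

Within each shift level (night shift 4.1% vs 10.6%; day shift 33.5% vs 50.0%), Line C has the lower rate every time. Pooled: 29.6% vs 15.8% — Line M has the lower rate overall. The two comparisons disagree.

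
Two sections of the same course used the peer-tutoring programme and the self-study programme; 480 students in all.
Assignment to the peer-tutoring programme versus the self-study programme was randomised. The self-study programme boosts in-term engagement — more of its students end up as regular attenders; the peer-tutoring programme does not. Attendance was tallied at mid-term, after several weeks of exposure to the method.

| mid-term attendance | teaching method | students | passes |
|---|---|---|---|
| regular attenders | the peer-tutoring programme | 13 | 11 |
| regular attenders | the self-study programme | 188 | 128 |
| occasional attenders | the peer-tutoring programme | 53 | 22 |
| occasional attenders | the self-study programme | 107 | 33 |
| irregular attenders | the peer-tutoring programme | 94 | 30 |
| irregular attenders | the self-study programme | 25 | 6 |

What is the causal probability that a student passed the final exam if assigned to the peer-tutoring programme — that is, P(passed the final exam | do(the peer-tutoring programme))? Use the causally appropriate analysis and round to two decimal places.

Within every mid-term attendance level the peer-tutoring programme has the higher rate, yet pooled the self-study programme does — Simpson's reversal.
Stratifying would compare teaching methods among students the teaching methods themselves sorted into mid-term attendance groups — a form of selection on an intermediate. The unconditioned pooled rates give the total causal effect.
So P(outcome | do(the peer-tutoring programme)) is just the pooled rate for the peer-tutoring programme: 63/160 = 0.394.

0.39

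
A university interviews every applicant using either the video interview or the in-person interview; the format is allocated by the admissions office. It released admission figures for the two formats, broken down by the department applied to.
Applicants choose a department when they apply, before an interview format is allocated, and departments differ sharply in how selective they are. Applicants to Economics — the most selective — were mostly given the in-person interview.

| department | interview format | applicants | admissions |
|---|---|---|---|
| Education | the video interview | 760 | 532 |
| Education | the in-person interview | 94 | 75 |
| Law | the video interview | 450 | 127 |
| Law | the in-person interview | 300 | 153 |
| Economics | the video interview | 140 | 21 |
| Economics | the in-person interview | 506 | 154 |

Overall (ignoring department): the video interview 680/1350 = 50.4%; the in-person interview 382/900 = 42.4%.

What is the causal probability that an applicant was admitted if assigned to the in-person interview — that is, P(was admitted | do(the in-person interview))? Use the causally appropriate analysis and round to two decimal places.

Department is set before the interview format has any effect — it is not caused by the interview format — and it independently drives the outcome. That makes it a confounder, so the causal comparison is within department levels.
Standardising the in-person interview to the population department mix: 0.380·75/94 + 0.333·153/300 + 0.287·154/506 = 0.560.

0.56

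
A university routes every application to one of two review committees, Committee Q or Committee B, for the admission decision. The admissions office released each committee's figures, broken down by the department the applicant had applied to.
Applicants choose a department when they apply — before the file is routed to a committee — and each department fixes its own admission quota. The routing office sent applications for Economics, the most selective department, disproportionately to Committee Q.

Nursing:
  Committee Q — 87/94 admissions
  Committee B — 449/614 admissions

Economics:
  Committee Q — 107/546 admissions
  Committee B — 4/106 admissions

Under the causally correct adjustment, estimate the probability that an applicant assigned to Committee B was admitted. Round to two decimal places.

Department satisfies the back-door criterion: it is not a descendant of the review committee, and it blocks the spurious path from review committee to outcome. Adjusting for it (i.e., using the within-department rates) gives the causal effect.
Standardising Committee B to the population department mix: 0.521·449/614 + 0.479·4/106 = 0.399.

0.40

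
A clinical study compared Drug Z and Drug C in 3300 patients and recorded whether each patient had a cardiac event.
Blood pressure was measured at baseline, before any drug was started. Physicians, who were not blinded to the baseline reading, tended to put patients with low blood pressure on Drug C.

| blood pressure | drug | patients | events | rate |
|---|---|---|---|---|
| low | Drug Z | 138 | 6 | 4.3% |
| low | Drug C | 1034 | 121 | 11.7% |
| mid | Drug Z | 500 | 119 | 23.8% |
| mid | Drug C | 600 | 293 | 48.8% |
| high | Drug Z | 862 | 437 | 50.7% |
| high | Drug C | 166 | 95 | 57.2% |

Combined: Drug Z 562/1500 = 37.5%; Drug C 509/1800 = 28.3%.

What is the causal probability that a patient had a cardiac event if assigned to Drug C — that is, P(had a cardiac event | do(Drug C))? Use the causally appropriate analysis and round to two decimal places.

0.38

The stratified and pooled comparisons disagree (Drug Z wins within each blood pressure; Drug C wins overall), so the answer turns on the causal role of blood pressure.
Blood pressure satisfies the back-door criterion: it is not a descendant of the drug, and it blocks the spurious path from drug to outcome. Adjusting for it (i.e., using the within-blood pressure rates) gives the causal effect.
Standardising Drug C to the population blood pressure mix: 0.355·121/1034 + 0.333·293/600 + 0.312·95/166 = 0.383.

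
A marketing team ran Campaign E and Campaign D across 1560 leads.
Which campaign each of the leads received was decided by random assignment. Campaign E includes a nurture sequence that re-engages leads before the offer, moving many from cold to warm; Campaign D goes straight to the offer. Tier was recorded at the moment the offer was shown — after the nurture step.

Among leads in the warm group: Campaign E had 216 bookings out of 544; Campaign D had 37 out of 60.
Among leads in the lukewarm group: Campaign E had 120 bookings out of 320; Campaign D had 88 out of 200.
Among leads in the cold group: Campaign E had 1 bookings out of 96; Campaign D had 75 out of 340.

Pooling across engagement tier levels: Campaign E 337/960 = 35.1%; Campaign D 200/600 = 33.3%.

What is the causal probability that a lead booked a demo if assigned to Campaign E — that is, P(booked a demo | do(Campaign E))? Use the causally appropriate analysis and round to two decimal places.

0.35

Engagement tier is recorded after the campaign and is itself shifted by it — it sits on the causal path from campaign to outcome. Conditioning on a mediator would strip out part of the effect we want; the pooled comparison gives the total causal effect.
So P(outcome | do(Campaign E)) is just the pooled rate for Campaign E: 337/960 = 0.351.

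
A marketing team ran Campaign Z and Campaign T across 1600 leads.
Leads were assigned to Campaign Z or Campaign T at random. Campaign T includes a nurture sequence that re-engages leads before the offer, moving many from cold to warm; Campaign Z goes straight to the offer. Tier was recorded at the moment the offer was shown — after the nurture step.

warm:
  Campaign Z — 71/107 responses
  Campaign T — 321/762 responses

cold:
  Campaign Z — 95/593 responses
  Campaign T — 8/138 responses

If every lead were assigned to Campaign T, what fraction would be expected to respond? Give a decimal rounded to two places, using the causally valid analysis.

0.37

Campaign Z is higher inside every engagement tier stratum but Campaign T is higher in aggregate. Whether to stratify depends on how engagement tier relates to the campaign.
Stratifying would compare campaigns among leads the campaigns themselves sorted into engagement tier groups — a form of selection on an intermediate. The unconditioned pooled rates give the total causal effect.
So P(outcome | do(Campaign T)) is just the pooled rate for Campaign T: 329/900 = 0.366.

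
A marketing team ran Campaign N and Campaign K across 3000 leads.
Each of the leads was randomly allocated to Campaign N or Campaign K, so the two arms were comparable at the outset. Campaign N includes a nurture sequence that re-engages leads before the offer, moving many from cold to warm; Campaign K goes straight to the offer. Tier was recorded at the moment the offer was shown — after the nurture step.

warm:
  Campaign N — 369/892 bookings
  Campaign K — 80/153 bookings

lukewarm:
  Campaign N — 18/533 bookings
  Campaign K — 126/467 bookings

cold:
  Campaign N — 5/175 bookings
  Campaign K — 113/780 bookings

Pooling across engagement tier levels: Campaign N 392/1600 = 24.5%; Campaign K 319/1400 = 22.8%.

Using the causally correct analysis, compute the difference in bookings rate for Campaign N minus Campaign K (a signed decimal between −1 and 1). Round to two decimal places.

+0.02

The engagement tier-specific comparison favours Campaign K throughout, but the pooled figures favour Campaign N. The question is whether to condition on engagement tier.
Engagement tier here is a post-treatment variable shaped by the campaign; conditioning on it would introduce bias rather than remove it. The overall comparison is the causal one.
The causal difference is the pooled difference: 0.245 − 0.228 = +0.017.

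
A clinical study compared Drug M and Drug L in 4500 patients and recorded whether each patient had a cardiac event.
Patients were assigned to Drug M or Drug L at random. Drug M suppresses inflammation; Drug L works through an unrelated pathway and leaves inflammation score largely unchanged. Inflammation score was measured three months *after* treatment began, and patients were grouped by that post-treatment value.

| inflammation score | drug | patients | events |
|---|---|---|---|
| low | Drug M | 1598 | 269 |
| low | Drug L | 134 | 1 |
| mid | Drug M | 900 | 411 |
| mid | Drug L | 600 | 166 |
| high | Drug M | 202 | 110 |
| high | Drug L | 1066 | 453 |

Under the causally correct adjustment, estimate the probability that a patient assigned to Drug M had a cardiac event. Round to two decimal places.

0.29

The inflammation score-specific comparison favours Drug L throughout, but the pooled figures favour Drug M. The question is whether to condition on inflammation score.
Inflammation score is downstream of the drug. One should not condition on a consequence of treatment, so the overall rates are the right comparison.
So P(outcome | do(Drug M)) is just the pooled rate for Drug M: 790/2700 = 0.293.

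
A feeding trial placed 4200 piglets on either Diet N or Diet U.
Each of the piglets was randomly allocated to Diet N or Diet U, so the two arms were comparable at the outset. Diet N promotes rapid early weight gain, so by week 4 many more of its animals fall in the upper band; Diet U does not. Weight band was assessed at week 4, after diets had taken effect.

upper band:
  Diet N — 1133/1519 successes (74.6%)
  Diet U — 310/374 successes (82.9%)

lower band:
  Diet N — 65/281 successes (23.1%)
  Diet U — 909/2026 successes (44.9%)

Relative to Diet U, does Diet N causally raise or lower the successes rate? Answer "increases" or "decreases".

Within every week-4 weight band level Diet U has the higher rate, yet pooled Diet N does — Simpson's reversal.
Week-4 weight band is downstream of the diet. One should not condition on a consequence of treatment, so the overall rates are the right comparison.
Pooled: Diet N 66.6% vs Diet U 50.8%; Diet N is higher overall.

increases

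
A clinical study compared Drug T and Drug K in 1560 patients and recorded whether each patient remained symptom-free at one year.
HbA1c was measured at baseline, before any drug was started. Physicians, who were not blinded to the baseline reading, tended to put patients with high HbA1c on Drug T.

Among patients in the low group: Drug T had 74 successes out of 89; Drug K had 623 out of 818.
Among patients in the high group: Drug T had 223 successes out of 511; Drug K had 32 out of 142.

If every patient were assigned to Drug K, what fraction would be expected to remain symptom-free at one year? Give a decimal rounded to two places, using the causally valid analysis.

0.54

Here HbA1c is a common cause — it drives both which drug a case falls under and the outcome. The crude comparison mixes populations; the stratum-specific rates are the causally relevant ones.
Standardising Drug K to the population HbA1c mix: 0.581·623/818 + 0.419·32/142 = 0.537.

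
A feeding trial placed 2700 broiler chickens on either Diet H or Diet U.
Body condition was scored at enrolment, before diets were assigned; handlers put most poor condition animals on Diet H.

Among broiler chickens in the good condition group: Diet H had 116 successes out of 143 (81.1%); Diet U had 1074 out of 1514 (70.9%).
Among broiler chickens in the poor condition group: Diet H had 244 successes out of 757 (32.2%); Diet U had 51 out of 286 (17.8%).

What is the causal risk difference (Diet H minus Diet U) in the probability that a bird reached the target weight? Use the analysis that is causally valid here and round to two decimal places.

+0.12

The starting body condition-specific comparison favours Diet H throughout, but the pooled figures favour Diet U. The question is whether to condition on starting body condition.
Starting body condition is set before the diet has any effect — it is not caused by the diet — and it independently drives the outcome. That makes it a confounder, so the causal comparison is within starting body condition levels.
Adjusting over the population distribution of starting body condition: 0.614·(0.811−0.709) + 0.386·(0.322−0.178) = +0.118.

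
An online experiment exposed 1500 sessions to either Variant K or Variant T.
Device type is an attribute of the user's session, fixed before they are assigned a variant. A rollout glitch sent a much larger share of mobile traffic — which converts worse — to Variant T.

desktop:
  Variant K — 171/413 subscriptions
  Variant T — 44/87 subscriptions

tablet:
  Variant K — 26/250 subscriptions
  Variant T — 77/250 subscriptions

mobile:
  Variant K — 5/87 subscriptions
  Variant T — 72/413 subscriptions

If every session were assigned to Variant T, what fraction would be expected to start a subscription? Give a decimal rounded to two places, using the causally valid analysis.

The imbalance in device type arose from how sessions were allocated, not from anything the variant did; and device type independently affects the outcome. The pooled gap is confounded — condition on device type.
Standardising Variant T to the population device type mix: 0.333·44/87 + 0.333·77/250 + 0.333·72/413 = 0.329.

0.33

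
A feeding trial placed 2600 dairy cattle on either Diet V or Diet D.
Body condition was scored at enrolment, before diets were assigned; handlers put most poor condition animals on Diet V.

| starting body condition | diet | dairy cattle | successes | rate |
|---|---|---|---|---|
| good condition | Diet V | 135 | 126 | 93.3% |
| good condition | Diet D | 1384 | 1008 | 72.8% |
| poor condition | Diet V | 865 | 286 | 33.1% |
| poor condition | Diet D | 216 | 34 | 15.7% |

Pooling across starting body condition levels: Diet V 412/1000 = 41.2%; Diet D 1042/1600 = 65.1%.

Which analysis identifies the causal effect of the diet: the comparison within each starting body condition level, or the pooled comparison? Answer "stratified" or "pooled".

Since starting body condition is a pre-existing factor (not a product of the diet) and it affects the outcome on its own, it is a confounder. The stratified rates, not the pooled rate, identify the causal effect.
Within each level — good condition: 93.3% vs 72.8%; poor condition: 33.1% vs 15.7% — Diet V is higher every time.

stratified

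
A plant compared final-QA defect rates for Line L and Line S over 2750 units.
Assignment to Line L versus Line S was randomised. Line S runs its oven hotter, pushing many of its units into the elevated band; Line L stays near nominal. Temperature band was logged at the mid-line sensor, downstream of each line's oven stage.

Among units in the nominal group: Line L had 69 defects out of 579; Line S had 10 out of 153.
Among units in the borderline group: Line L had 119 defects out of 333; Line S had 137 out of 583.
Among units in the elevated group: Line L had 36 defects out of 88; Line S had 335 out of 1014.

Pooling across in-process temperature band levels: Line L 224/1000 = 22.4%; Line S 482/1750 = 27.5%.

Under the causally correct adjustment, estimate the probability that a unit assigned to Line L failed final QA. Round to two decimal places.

0.22

Line S is lower inside every in-process temperature band stratum but Line L is lower in aggregate. Whether to stratify depends on how in-process temperature band relates to the line.
In-process temperature band here is a post-treatment variable shaped by the line; conditioning on it would introduce bias rather than remove it. The overall comparison is the causal one.
So P(outcome | do(Line L)) is just the pooled rate for Line L: 224/1000 = 0.224.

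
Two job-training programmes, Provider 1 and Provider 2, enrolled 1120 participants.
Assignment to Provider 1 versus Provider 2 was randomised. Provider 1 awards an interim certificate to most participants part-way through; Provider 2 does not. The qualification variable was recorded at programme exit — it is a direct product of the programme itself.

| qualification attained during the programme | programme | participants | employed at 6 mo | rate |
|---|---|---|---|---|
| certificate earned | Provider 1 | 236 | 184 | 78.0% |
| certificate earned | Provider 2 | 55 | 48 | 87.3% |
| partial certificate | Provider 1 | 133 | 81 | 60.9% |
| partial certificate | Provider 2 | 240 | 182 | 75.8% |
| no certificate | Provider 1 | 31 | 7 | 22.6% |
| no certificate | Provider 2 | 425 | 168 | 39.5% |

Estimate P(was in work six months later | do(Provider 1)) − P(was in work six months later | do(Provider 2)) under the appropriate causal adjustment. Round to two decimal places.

Stratifying would compare programmes among participants the programmes themselves sorted into qualification attained during the programme groups — a form of selection on an intermediate. The unconditioned pooled rates give the total causal effect.
The causal difference is the pooled difference: 0.680 − 0.553 = +0.127.

+0.13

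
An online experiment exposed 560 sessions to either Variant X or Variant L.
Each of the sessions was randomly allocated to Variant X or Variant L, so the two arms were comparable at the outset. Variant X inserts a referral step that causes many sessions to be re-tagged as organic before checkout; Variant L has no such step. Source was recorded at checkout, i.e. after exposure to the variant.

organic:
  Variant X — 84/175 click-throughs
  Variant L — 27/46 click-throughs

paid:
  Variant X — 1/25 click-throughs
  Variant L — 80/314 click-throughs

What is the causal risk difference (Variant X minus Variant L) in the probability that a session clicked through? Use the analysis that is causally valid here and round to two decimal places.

Traffic source is downstream of the variant. One should not condition on a consequence of treatment, so the overall rates are the right comparison.
The causal difference is the pooled difference: 0.425 − 0.297 = +0.128.

+0.13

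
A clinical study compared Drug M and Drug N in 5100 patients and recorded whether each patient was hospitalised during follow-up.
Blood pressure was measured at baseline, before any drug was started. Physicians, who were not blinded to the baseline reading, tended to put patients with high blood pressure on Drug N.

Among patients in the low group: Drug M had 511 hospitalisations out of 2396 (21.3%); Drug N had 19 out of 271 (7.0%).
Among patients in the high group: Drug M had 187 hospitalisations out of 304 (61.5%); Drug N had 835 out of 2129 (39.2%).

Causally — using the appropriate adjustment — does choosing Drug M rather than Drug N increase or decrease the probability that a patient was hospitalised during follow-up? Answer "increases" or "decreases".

increases

Blood pressure satisfies the back-door criterion: it is not a descendant of the drug, and it blocks the spurious path from drug to outcome. Adjusting for it (i.e., using the within-blood pressure rates) gives the causal effect.
Within each level — low: 21.3% vs 7.0%; high: 61.5% vs 39.2% — Drug N is lower every time.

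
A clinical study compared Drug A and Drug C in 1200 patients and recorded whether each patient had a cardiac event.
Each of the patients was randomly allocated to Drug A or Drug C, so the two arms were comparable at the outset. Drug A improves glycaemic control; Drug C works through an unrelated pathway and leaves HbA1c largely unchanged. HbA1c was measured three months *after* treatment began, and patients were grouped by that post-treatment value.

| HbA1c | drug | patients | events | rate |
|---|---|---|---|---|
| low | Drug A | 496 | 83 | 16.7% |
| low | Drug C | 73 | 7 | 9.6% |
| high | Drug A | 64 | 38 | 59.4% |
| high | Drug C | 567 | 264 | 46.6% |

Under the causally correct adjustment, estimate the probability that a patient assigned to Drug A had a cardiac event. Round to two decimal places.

0.22

Drug C is lower inside every HbA1c stratum but Drug A is lower in aggregate. Whether to stratify depends on how HbA1c relates to the drug.
Stratifying would compare drugs among patients the drugs themselves sorted into HbA1c groups — a form of selection on an intermediate. The unconditioned pooled rates give the total causal effect.
So P(outcome | do(Drug A)) is just the pooled rate for Drug A: 121/560 = 0.216.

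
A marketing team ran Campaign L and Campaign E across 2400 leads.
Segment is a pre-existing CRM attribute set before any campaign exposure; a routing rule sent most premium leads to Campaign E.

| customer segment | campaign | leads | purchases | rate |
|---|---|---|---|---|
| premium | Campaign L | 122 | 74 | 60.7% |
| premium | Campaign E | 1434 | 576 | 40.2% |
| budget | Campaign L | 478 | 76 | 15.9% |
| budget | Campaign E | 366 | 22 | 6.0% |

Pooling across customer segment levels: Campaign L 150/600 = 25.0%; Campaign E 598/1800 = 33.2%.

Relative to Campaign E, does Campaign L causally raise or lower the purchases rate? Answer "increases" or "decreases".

increases

Since customer segment is a pre-existing factor (not a product of the campaign) and it affects the outcome on its own, it is a confounder. The stratified rates, not the pooled rate, identify the causal effect.
Within each level — premium: 60.7% vs 40.2%; budget: 15.9% vs 6.0% — Campaign L is higher every time.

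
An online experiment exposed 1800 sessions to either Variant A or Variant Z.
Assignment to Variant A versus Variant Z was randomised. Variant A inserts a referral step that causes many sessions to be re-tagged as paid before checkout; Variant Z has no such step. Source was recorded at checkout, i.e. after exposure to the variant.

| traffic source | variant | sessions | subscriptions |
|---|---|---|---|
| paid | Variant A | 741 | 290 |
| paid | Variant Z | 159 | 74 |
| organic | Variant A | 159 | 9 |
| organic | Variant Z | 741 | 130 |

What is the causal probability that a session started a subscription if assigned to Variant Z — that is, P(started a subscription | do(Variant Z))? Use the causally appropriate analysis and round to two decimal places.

The traffic source-specific comparison favours Variant Z throughout, but the pooled figures favour Variant A. The question is whether to condition on traffic source.
Traffic source is recorded after the variant and is itself shifted by it — it sits on the causal path from variant to outcome. Conditioning on a mediator would strip out part of the effect we want; the pooled comparison gives the total causal effect.
So P(outcome | do(Variant Z)) is just the pooled rate for Variant Z: 204/900 = 0.227.

0.23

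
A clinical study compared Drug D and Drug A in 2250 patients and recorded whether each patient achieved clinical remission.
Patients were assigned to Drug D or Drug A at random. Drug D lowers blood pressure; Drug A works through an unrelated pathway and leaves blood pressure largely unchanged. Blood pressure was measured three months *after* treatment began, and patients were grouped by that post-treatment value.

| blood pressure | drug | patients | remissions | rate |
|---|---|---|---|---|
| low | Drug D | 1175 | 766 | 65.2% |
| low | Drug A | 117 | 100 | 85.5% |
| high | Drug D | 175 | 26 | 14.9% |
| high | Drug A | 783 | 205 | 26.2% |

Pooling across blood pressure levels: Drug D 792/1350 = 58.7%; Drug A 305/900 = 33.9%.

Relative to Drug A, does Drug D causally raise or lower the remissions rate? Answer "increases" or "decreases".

The blood pressure-specific comparison favours Drug A throughout, but the pooled figures favour Drug D. The question is whether to condition on blood pressure.
The distribution of blood pressure is itself part of what the drug does — it is an intermediate outcome. Holding it fixed would remove that part of the effect; the total effect is the pooled difference.
Pooled: Drug D 58.7% vs Drug A 33.9%; Drug D is higher overall.

increases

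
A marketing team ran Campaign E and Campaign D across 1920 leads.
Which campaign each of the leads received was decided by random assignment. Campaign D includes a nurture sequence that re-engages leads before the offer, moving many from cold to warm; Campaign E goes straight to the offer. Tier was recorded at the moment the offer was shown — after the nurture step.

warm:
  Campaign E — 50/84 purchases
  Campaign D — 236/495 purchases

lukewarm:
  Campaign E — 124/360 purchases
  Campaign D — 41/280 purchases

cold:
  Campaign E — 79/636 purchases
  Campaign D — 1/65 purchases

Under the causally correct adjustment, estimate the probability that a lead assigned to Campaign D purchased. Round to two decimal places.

0.33

The distribution of engagement tier is itself part of what the campaign does — it is an intermediate outcome. Holding it fixed would remove that part of the effect; the total effect is the pooled difference.
So P(outcome | do(Campaign D)) is just the pooled rate for Campaign D: 278/840 = 0.331.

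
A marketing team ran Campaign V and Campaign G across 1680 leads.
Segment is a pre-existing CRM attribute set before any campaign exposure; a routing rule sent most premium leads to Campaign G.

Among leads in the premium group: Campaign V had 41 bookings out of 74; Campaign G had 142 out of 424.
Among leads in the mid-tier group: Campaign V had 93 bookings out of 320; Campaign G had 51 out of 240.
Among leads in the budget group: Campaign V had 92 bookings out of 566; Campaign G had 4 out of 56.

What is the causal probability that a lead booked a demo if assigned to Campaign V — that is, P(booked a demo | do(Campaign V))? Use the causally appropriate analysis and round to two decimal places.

Customer segment is set before the campaign has any effect — it is not caused by the campaign — and it independently drives the outcome. That makes it a confounder, so the causal comparison is within customer segment levels.
Standardising Campaign V to the population customer segment mix: 0.296·41/74 + 0.333·93/320 + 0.370·92/566 = 0.321.

0.32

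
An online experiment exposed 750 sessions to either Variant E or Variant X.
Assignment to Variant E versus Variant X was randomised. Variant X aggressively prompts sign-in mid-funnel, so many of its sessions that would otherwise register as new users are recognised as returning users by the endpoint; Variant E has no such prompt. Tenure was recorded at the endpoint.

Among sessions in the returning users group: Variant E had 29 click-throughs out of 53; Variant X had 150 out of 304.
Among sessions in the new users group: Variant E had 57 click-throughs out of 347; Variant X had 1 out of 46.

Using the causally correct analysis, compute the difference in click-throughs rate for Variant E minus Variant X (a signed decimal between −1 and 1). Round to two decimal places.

User tenure is recorded after the variant and is itself shifted by it — it sits on the causal path from variant to outcome. Conditioning on a mediator would strip out part of the effect we want; the pooled comparison gives the total causal effect.
The causal difference is the pooled difference: 0.215 − 0.431 = -0.216.

-0.22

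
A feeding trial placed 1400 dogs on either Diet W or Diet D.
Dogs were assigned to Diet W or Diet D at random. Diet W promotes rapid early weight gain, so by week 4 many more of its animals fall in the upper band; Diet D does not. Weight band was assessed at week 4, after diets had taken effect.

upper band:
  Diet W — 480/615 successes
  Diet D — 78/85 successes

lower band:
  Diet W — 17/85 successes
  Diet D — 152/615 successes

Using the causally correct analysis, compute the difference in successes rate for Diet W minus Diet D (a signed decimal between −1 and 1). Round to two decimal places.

Week-4 weight band lies on the pathway diet → week-4 weight band → outcome, so adjusting for it blocks the indirect effect. For the total causal effect of diet, use the unadjusted pooled rates.
The causal difference is the pooled difference: 0.710 − 0.329 = +0.381.

+0.38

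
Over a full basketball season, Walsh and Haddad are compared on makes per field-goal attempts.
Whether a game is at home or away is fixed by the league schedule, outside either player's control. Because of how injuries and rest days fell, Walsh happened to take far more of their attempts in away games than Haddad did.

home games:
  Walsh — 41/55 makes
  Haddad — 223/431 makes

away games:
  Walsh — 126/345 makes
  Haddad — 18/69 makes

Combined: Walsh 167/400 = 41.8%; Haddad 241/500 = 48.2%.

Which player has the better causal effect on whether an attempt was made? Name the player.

Game venue is set before the player has any effect — it is not caused by the player — and it independently drives the outcome. That makes it a confounder, so the causal comparison is within game venue levels.
Within each level — home games: 74.5% vs 51.7%; away games: 36.5% vs 26.1% — Walsh is higher every time.

Walsh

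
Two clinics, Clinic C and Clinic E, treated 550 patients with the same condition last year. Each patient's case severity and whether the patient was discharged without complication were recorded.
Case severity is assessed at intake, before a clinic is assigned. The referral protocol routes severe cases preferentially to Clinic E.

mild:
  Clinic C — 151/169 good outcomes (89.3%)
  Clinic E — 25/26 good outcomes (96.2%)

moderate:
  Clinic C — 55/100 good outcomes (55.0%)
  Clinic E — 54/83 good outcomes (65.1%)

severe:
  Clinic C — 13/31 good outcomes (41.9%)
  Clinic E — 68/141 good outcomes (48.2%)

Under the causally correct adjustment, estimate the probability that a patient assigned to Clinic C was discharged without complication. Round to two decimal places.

0.63

The imbalance in case severity arose from how patients were allocated, not from anything the clinic did; and case severity independently affects the outcome. The pooled gap is confounded — condition on case severity.
Standardising Clinic C to the population case severity mix: 0.355·151/169 + 0.333·55/100 + 0.313·13/31 = 0.631.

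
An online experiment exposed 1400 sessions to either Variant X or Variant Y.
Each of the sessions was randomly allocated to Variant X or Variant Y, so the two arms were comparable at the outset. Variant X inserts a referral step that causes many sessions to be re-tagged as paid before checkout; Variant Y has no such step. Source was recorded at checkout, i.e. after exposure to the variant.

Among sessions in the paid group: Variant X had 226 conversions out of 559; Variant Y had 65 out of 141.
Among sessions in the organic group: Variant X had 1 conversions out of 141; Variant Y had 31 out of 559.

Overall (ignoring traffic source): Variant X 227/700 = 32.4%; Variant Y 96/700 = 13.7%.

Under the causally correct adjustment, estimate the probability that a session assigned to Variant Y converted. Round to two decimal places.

Traffic source here is a post-treatment variable shaped by the variant; conditioning on it would introduce bias rather than remove it. The overall comparison is the causal one.
So P(outcome | do(Variant Y)) is just the pooled rate for Variant Y: 96/700 = 0.137.

0.14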